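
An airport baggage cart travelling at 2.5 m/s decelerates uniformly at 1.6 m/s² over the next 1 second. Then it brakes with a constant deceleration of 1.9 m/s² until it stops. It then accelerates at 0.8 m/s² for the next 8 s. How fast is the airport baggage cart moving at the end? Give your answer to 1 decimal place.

Phase 1 (decelerating): v₀ = 2.50 m/s, a = -1.6 m/s².
v = v₀ + at = 2.50 + (-1.6)(1) = 0.900 m/s
Δx = v₀t + ½at² = 2.50·1 + 0.5·-1.6·1² = 1.70 m

Phase 2 (decelerating): v₀ = 0.900 m/s, a = -1.9 m/s².
v = v₀ + at → t = (0 − 0.900) / -1.9 = 0.474 s
v² = v₀² + 2aΔx → Δx = (0² − 0.900²)/(2·-1.9) = 0.213 m

Phase 3 (accelerating): v₀ = 0 m/s, a = 0.8 m/s².
v = v₀ + at = 0 + (0.8)(8) = 6.40 m/s
Δx = v₀t + ½at² = 0·8 + 0.5·0.8·8² = 25.6 m
Final speed = 6.40 m/s

6.4 m/s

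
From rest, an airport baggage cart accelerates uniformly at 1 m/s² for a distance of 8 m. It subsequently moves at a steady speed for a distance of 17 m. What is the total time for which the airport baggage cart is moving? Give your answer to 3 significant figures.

Phase 1 (accelerating): v₀ = 0 m/s, a = 1 m/s².
v² = v₀² + 2aΔx = 0² + 2·1·8 = 16.0 → v = 4.00 m/s
t = (v − v₀)/a = (4.00 − 0)/1 = 4.00 s

Phase 2 (constant speed): v₀ = 4.00 m/s, a = 0 m/s².
Constant speed: t = d/v = 17/4.00 = 4.25 s
Total time = 4.00 + 4.25 = 8.25 s

8.25 s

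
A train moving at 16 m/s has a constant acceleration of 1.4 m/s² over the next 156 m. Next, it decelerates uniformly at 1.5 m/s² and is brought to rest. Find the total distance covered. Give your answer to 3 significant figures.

Phase 1 (accelerating): v₀ = 16.0 m/s, a = 1.4 m/s².
v² = v₀² + 2aΔx = 16.0² + 2·1.4·156 = 693 → v = 26.3 m/s
t = (v − v₀)/a = (26.3 − 16.0)/1.4 = 7.37 s

Phase 2 (decelerating): v₀ = 26.3 m/s, a = -1.5 m/s².
v = v₀ + at → t = (0 − 26.3) / -1.5 = 17.5 s
v² = v₀² + 2aΔx → Δx = (0² − 26.3²)/(2·-1.5) = 231 m
Total distance = 156 + 231 = 387 m

387 m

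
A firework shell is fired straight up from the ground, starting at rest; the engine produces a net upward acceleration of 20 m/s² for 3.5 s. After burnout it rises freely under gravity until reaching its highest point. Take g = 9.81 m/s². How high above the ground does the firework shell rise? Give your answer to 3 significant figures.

Phase 1 (powered ascent): v₀ = 0 m/s, a = 20 m/s².
v = v₀ + at = 0 + (20)(3.5) = 70.0 m/s
Δx = v₀t + ½at² = 0·3.5 + 0.5·20·3.5² = 122 m

Phase 2 (coasting upward): v₀ = 70.0 m/s, a = -9.81 m/s².
v = v₀ + at → t = (0 − 70.0) / -9.81 = 7.14 s
v² = v₀² + 2aΔx → Δx = (0² − 70.0²)/(2·-9.81) = 250 m
Maximum height = 122 + 250 = 372 m

372 m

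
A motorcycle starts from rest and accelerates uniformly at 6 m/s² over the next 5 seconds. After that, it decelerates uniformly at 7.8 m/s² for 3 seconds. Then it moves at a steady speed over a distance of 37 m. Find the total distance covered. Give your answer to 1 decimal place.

Phase 1 (accelerating): v₀ = 0 m/s, a = 6 m/s².
v = v₀ + at = 0 + (6)(5) = 30.0 m/s
Δx = v₀t + ½at² = 0·5 + 0.5·6·5² = 75.0 m

Phase 2 (decelerating): v₀ = 30.0 m/s, a = -7.8 m/s².
v = v₀ + at = 30.0 + (-7.8)(3) = 6.60 m/s
Δx = v₀t + ½at² = 30.0·3 + 0.5·-7.8·3² = 54.9 m

Phase 3 (constant speed): v₀ = 6.60 m/s, a = 0 m/s².
Constant speed: t = d/v = 37/6.60 = 5.61 s
Total distance = 75.0 + 54.9 + 37.0 = 167 m

166.9 m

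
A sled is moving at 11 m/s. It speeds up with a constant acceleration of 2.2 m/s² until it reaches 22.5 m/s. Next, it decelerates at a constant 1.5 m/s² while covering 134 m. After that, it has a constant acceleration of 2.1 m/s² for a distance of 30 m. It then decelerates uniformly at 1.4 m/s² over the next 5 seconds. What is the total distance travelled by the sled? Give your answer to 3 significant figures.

Phase 1 (accelerating): v₀ = 11.0 m/s, a = 2.2 m/s².
v = v₀ + at → t = (22.5 − 11.0) / 2.2 = 5.23 s
v² = v₀² + 2aΔx → Δx = (22.5² − 11.0²)/(2·2.2) = 87.6 m

Phase 2 (decelerating): v₀ = 22.5 m/s, a = -1.5 m/s².
v² = v₀² + 2aΔx = 22.5² + 2·-1.5·134 = 104 → v = 10.2 m/s
t = (v − v₀)/a = (10.2 − 22.5)/-1.5 = 8.19 s

Phase 3 (accelerating): v₀ = 10.2 m/s, a = 2.1 m/s².
v² = v₀² + 2aΔx = 10.2² + 2·2.1·30 = 230 → v = 15.2 m/s
t = (v − v₀)/a = (15.2 − 10.2)/2.1 = 2.36 s

Phase 4 (decelerating): v₀ = 15.2 m/s, a = -1.4 m/s².
v = v₀ + at = 15.2 + (-1.4)(5) = 8.17 m/s
Δx = v₀t + ½at² = 15.2·5 + 0.5·-1.4·5² = 58.4 m
Total distance = 87.6 + 134 + 30.0 + 58.4 = 310 m

310 m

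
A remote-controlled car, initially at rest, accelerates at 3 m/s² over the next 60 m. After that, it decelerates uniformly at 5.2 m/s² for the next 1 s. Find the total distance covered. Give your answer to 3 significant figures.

76.4 m

Phase 1 (accelerating): v₀ = 0 m/s, a = 3 m/s².
v² = v₀² + 2aΔx = 0² + 2·3·60 = 360 → v = 19.0 m/s
t = (v − v₀)/a = (19.0 − 0)/3 = 6.32 s

Phase 2 (decelerating): v₀ = 19.0 m/s, a = -5.2 m/s².
v = v₀ + at = 19.0 + (-5.2)(1) = 13.8 m/s
Δx = v₀t + ½at² = 19.0·1 + 0.5·-5.2·1² = 16.4 m
Total distance = 60.0 + 16.4 = 76.4 m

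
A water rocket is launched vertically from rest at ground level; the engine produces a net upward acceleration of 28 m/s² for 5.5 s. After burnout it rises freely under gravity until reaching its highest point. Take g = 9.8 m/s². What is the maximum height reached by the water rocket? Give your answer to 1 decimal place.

Phase 1 (powered ascent): v₀ = 0 m/s, a = 28 m/s².
v = v₀ + at = 0 + (28)(5.5) = 154 m/s
Δx = v₀t + ½at² = 0·5.5 + 0.5·28·5.5² = 424 m

Phase 2 (coasting upward): v₀ = 154 m/s, a = -9.8 m/s².
v = v₀ + at → t = (0 − 154) / -9.8 = 15.7 s
v² = v₀² + 2aΔx → Δx = (0² − 154²)/(2·-9.8) = 1210 m
Maximum height = 424 + 1210 = 1630 m

1633.5 m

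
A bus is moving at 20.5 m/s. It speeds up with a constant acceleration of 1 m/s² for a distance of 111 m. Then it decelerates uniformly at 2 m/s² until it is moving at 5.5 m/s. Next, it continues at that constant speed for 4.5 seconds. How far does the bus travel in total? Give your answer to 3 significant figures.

Phase 1 (accelerating): v₀ = 20.5 m/s, a = 1 m/s².
v² = v₀² + 2aΔx = 20.5² + 2·1·111 = 642 → v = 25.3 m/s
t = (v − v₀)/a = (25.3 − 20.5)/1 = 4.84 s

Phase 2 (decelerating): v₀ = 25.3 m/s, a = -2 m/s².
v = v₀ + at → t = (5.5 − 25.3) / -2 = 9.92 s
v² = v₀² + 2aΔx → Δx = (5.5² − 25.3²)/(2·-2) = 153 m

Phase 3 (constant speed): v₀ = 5.50 m/s, a = 0 m/s².
v = v₀ + at = 5.50 + (0)(4.5) = 5.50 m/s
Δx = v₀t + ½at² = 5.50·4.5 + 0.5·0·4.5² = 24.8 m
Total distance = 111 + 153 + 24.8 = 289 m

289 m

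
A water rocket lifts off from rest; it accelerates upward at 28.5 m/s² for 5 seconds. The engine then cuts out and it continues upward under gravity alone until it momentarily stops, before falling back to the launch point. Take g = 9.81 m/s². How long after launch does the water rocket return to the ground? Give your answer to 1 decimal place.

36.4 s

Phase 1 (powered ascent): v₀ = 0 m/s, a = 28.5 m/s².
v = v₀ + at = 0 + (28.5)(5) = 142 m/s
Δx = v₀t + ½at² = 0·5 + 0.5·28.5·5² = 356 m

Phase 2 (coasting upward): v₀ = 142 m/s, a = -9.81 m/s².
v = v₀ + at → t = (0 − 142) / -9.81 = 14.5 s
v² = v₀² + 2aΔx → Δx = (0² − 142²)/(2·-9.81) = 1030 m

Phase 3 (free fall): v₀ = 0 m/s, a = -9.81 m/s².
Falls 1390 m from rest: t = √(2·1390/9.81) = 16.8 s; v = g·t = 165 m/s.
Total time = 5.00 + 14.5 + 16.8 = 36.4 s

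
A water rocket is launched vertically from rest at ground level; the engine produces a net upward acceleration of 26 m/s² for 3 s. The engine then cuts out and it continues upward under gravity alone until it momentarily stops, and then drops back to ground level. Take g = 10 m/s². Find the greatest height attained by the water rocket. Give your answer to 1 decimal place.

421.2 m

Phase 1 (powered ascent): v₀ = 0 m/s, a = 26 m/s².
v = v₀ + at = 0 + (26)(3) = 78.0 m/s
Δx = v₀t + ½at² = 0·3 + 0.5·26·3² = 117 m

Phase 2 (coasting upward): v₀ = 78.0 m/s, a = -10 m/s².
v = v₀ + at → t = (0 − 78.0) / -10 = 7.80 s
v² = v₀² + 2aΔx → Δx = (0² − 78.0²)/(2·-10) = 304 m
Maximum height = 117 + 304 = 421 m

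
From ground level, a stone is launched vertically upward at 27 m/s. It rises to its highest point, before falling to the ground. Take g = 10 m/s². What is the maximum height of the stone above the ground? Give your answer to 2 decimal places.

Phase 1 (rising): v₀ = 27.0 m/s, a = -10 m/s².
v = v₀ + at → t = (0 − 27.0) / -10 = 2.70 s
v² = v₀² + 2aΔx → Δx = (0² − 27.0²)/(2·-10) = 36.5 m
Maximum height = 36.5 m

36.45 m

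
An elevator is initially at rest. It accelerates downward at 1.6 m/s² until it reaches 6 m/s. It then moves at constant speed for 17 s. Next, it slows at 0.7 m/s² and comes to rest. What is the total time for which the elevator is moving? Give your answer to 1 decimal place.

Phase 1 (accelerating): v₀ = 0 m/s, a = 1.6 m/s².
v = v₀ + at → t = (6 − 0) / 1.6 = 3.75 s
v² = v₀² + 2aΔx → Δx = (6² − 0²)/(2·1.6) = 11.2 m

Phase 2 (constant speed): v₀ = 6.00 m/s, a = 0 m/s².
v = v₀ + at = 6.00 + (0)(17) = 6.00 m/s
Δx = v₀t + ½at² = 6.00·17 + 0.5·0·17² = 102 m

Phase 3 (decelerating): v₀ = 6.00 m/s, a = -0.7 m/s².
v = v₀ + at → t = (0 − 6.00) / -0.7 = 8.57 s
v² = v₀² + 2aΔx → Δx = (0² − 6.00²)/(2·-0.7) = 25.7 m
Total time = 3.75 + 17.0 + 8.57 = 29.3 s

29.3 s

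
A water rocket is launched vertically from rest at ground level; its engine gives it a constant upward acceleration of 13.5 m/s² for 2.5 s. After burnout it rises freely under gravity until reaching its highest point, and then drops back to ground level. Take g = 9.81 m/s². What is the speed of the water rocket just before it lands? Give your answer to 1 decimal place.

Phase 1 (powered ascent): v₀ = 0 m/s, a = 13.5 m/s².
v = v₀ + at = 0 + (13.5)(2.5) = 33.8 m/s
Δx = v₀t + ½at² = 0·2.5 + 0.5·13.5·2.5² = 42.2 m

Phase 2 (coasting upward): v₀ = 33.8 m/s, a = -9.81 m/s².
v = v₀ + at → t = (0 − 33.8) / -9.81 = 3.44 s
v² = v₀² + 2aΔx → Δx = (0² − 33.8²)/(2·-9.81) = 58.1 m

Phase 3 (free fall): v₀ = 0 m/s, a = -9.81 m/s².
Falls 100 m from rest: t = √(2·100/9.81) = 4.52 s; v = g·t = 44.3 m/s.
Impact speed = 44.3 m/s

44.3 m/s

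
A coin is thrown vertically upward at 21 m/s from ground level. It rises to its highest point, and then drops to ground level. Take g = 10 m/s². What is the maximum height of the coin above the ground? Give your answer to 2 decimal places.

22.05 m

Phase 1 (rising): v₀ = 21.0 m/s, a = -10 m/s².
v = v₀ + at → t = (0 − 21.0) / -10 = 2.10 s
v² = v₀² + 2aΔx → Δx = (0² − 21.0²)/(2·-10) = 22.1 m
Maximum height = 22.1 m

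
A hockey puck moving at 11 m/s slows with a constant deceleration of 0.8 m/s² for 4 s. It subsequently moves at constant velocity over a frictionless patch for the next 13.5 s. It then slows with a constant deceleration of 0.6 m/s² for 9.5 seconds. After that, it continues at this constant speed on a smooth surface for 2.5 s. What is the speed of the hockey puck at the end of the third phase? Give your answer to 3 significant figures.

2.10 m/s

Phase 1 (decelerating): v₀ = 11.0 m/s, a = -0.8 m/s².
v = v₀ + at = 11.0 + (-0.8)(4) = 7.80 m/s
Δx = v₀t + ½at² = 11.0·4 + 0.5·-0.8·4² = 37.6 m

Phase 2 (constant speed): v₀ = 7.80 m/s, a = 0 m/s².
v = v₀ + at = 7.80 + (0)(13.5) = 7.80 m/s
Δx = v₀t + ½at² = 7.80·13.5 + 0.5·0·13.5² = 105 m

Phase 3 (decelerating): v₀ = 7.80 m/s, a = -0.6 m/s².
v = v₀ + at = 7.80 + (-0.6)(9.5) = 2.10 m/s
Δx = v₀t + ½at² = 7.80·9.5 + 0.5·-0.6·9.5² = 47.0 m
Speed at end of phase 3 = 2.10 m/s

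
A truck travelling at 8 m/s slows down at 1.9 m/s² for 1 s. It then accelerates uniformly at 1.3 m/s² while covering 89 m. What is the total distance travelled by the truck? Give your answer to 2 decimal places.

Phase 1 (decelerating): v₀ = 8.00 m/s, a = -1.9 m/s².
v = v₀ + at = 8.00 + (-1.9)(1) = 6.10 m/s
Δx = v₀t + ½at² = 8.00·1 + 0.5·-1.9·1² = 7.05 m

Phase 2 (accelerating): v₀ = 6.10 m/s, a = 1.3 m/s².
v² = v₀² + 2aΔx = 6.10² + 2·1.3·89 = 269 → v = 16.4 m/s
t = (v − v₀)/a = (16.4 − 6.10)/1.3 = 7.91 s
Total distance = 7.05 + 89.0 = 96.0 m

96.05 m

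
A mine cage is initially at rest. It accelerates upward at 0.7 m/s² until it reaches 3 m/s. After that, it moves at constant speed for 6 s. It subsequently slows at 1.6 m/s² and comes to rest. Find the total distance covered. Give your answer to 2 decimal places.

27.24 m

Phase 1 (accelerating): v₀ = 0 m/s, a = 0.7 m/s².
v = v₀ + at → t = (3 − 0) / 0.7 = 4.29 s
v² = v₀² + 2aΔx → Δx = (3² − 0²)/(2·0.7) = 6.43 m

Phase 2 (constant speed): v₀ = 3.00 m/s, a = 0 m/s².
v = v₀ + at = 3.00 + (0)(6) = 3.00 m/s
Δx = v₀t + ½at² = 3.00·6 + 0.5·0·6² = 18.0 m

Phase 3 (decelerating): v₀ = 3.00 m/s, a = -1.6 m/s².
v = v₀ + at → t = (0 − 3.00) / -1.6 = 1.88 s
v² = v₀² + 2aΔx → Δx = (0² − 3.00²)/(2·-1.6) = 2.81 m
Total distance = 6.43 + 18.0 + 2.81 = 27.2 m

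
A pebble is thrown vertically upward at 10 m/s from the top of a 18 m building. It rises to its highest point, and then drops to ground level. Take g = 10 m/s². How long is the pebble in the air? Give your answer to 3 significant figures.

3.14 s

Phase 1 (rising): v₀ = 10.0 m/s, a = -10 m/s².
v = v₀ + at → t = (0 − 10.0) / -10 = 1.00 s
v² = v₀² + 2aΔx → Δx = (0² − 10.0²)/(2·-10) = 5.00 m

Phase 2 (falling): v₀ = 0 m/s, a = -10 m/s².
Falls 23.0 m from rest: t = √(2·23.0/10) = 2.14 s; v = g·t = 21.4 m/s.
Total time = 1.00 + 2.14 = 3.14 s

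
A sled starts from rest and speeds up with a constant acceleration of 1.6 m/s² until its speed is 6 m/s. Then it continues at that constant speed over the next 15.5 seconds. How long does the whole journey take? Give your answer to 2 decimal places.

19.25 s

Phase 1 (accelerating): v₀ = 0 m/s, a = 1.6 m/s².
v = v₀ + at → t = (6 − 0) / 1.6 = 3.75 s
v² = v₀² + 2aΔx → Δx = (6² − 0²)/(2·1.6) = 11.2 m

Phase 2 (constant speed): v₀ = 6.00 m/s, a = 0 m/s².
v = v₀ + at = 6.00 + (0)(15.5) = 6.00 m/s
Δx = v₀t + ½at² = 6.00·15.5 + 0.5·0·15.5² = 93.0 m
Total time = 3.75 + 15.5 = 19.2 s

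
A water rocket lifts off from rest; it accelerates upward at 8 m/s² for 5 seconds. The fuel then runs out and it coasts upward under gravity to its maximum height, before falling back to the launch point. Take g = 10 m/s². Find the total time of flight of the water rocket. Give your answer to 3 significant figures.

Phase 1 (powered ascent): v₀ = 0 m/s, a = 8 m/s².
v = v₀ + at = 0 + (8)(5) = 40.0 m/s
Δx = v₀t + ½at² = 0·5 + 0.5·8·5² = 100 m

Phase 2 (coasting upward): v₀ = 40.0 m/s, a = -10 m/s².
v = v₀ + at → t = (0 − 40.0) / -10 = 4.00 s
v² = v₀² + 2aΔx → Δx = (0² − 40.0²)/(2·-10) = 80.0 m

Phase 3 (free fall): v₀ = 0 m/s, a = -10 m/s².
Falls 180 m from rest: t = √(2·180/10) = 6.00 s; v = g·t = 60.0 m/s.
Total time = 5.00 + 4.00 + 6.00 = 15.0 s

15.0 s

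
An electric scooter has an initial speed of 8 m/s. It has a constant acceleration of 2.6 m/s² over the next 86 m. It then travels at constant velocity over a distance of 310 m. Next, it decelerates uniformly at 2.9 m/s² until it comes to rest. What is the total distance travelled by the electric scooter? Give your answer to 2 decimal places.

Phase 1 (accelerating): v₀ = 8.00 m/s, a = 2.6 m/s².
v² = v₀² + 2aΔx = 8.00² + 2·2.6·86 = 511 → v = 22.6 m/s
t = (v − v₀)/a = (22.6 − 8.00)/2.6 = 5.62 s

Phase 2 (constant speed): v₀ = 22.6 m/s, a = 0 m/s².
Constant speed: t = d/v = 310/22.6 = 13.7 s

Phase 3 (decelerating): v₀ = 22.6 m/s, a = -2.9 m/s².
v = v₀ + at → t = (0 − 22.6) / -2.9 = 7.80 s
v² = v₀² + 2aΔx → Δx = (0² − 22.6²)/(2·-2.9) = 88.1 m
Total distance = 86.0 + 310 + 88.1 = 484 m

484.14 m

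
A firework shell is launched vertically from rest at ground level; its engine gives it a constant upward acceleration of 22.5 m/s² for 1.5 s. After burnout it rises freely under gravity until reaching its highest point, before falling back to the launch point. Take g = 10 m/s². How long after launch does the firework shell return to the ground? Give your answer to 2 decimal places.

8.93 s

Phase 1 (powered ascent): v₀ = 0 m/s, a = 22.5 m/s².
v = v₀ + at = 0 + (22.5)(1.5) = 33.8 m/s
Δx = v₀t + ½at² = 0·1.5 + 0.5·22.5·1.5² = 25.3 m

Phase 2 (coasting upward): v₀ = 33.8 m/s, a = -10 m/s².
v = v₀ + at → t = (0 − 33.8) / -10 = 3.38 s
v² = v₀² + 2aΔx → Δx = (0² − 33.8²)/(2·-10) = 57.0 m

Phase 3 (free fall): v₀ = 0 m/s, a = -10 m/s².
Falls 82.3 m from rest: t = √(2·82.3/10) = 4.06 s; v = g·t = 40.6 m/s.
Total time = 1.50 + 3.38 + 4.06 = 8.93 s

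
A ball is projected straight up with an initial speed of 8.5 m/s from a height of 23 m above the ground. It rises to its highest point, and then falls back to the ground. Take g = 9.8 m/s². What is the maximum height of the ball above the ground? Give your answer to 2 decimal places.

26.69 m

Phase 1 (rising): v₀ = 8.50 m/s, a = -9.8 m/s².
v = v₀ + at → t = (0 − 8.50) / -9.8 = 0.867 s
v² = v₀² + 2aΔx → Δx = (0² − 8.50²)/(2·-9.8) = 3.69 m
Maximum height = 23 + 3.69 = 26.7 m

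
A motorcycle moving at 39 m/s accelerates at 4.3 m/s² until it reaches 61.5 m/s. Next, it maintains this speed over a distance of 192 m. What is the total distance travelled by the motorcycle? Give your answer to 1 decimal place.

Phase 1 (accelerating): v₀ = 39.0 m/s, a = 4.3 m/s².
v = v₀ + at → t = (61.5 − 39.0) / 4.3 = 5.23 s
v² = v₀² + 2aΔx → Δx = (61.5² − 39.0²)/(2·4.3) = 263 m

Phase 2 (constant speed): v₀ = 61.5 m/s, a = 0 m/s².
Constant speed: t = d/v = 192/61.5 = 3.12 s
Total distance = 263 + 192 = 455 m

454.9 m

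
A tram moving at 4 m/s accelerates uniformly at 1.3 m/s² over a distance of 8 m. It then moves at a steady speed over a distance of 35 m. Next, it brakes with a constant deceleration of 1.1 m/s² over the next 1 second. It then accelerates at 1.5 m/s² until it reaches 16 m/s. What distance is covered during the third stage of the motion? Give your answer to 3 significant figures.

Phase 1 (accelerating): v₀ = 4.00 m/s, a = 1.3 m/s².
v² = v₀² + 2aΔx = 4.00² + 2·1.3·8 = 36.8 → v = 6.07 m/s
t = (v − v₀)/a = (6.07 − 4.00)/1.3 = 1.59 s

Phase 2 (constant speed): v₀ = 6.07 m/s, a = 0 m/s².
Constant speed: t = d/v = 35/6.07 = 5.77 s

Phase 3 (decelerating): v₀ = 6.07 m/s, a = -1.1 m/s².
v = v₀ + at = 6.07 + (-1.1)(1) = 4.97 m/s
Δx = v₀t + ½at² = 6.07·1 + 0.5·-1.1·1² = 5.52 m
Distance in phase 3 = 5.52 m

5.52 m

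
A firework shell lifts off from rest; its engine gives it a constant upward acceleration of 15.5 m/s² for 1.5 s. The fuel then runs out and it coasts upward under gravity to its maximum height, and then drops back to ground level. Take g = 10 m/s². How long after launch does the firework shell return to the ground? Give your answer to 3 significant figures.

Phase 1 (powered ascent): v₀ = 0 m/s, a = 15.5 m/s².
v = v₀ + at = 0 + (15.5)(1.5) = 23.2 m/s
Δx = v₀t + ½at² = 0·1.5 + 0.5·15.5·1.5² = 17.4 m

Phase 2 (coasting upward): v₀ = 23.2 m/s, a = -10 m/s².
v = v₀ + at → t = (0 − 23.2) / -10 = 2.33 s
v² = v₀² + 2aΔx → Δx = (0² − 23.2²)/(2·-10) = 27.0 m

Phase 3 (free fall): v₀ = 0 m/s, a = -10 m/s².
Falls 44.5 m from rest: t = √(2·44.5/10) = 2.98 s; v = g·t = 29.8 m/s.
Total time = 1.50 + 2.33 + 2.98 = 6.81 s

6.81 s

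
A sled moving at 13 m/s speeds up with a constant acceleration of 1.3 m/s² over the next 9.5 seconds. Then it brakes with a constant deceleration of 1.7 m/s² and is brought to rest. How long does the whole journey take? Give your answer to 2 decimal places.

Phase 1 (accelerating): v₀ = 13.0 m/s, a = 1.3 m/s².
v = v₀ + at = 13.0 + (1.3)(9.5) = 25.4 m/s
Δx = v₀t + ½at² = 13.0·9.5 + 0.5·1.3·9.5² = 182 m

Phase 2 (decelerating): v₀ = 25.4 m/s, a = -1.7 m/s².
v = v₀ + at → t = (0 − 25.4) / -1.7 = 14.9 s
v² = v₀² + 2aΔx → Δx = (0² − 25.4²)/(2·-1.7) = 189 m
Total time = 9.50 + 14.9 = 24.4 s

24.41 s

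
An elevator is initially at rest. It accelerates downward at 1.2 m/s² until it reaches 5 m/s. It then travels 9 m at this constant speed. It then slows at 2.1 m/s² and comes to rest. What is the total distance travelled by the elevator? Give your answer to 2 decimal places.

Phase 1 (accelerating): v₀ = 0 m/s, a = 1.2 m/s².
v = v₀ + at → t = (5 − 0) / 1.2 = 4.17 s
v² = v₀² + 2aΔx → Δx = (5² − 0²)/(2·1.2) = 10.4 m

Phase 2 (constant speed): v₀ = 5.00 m/s, a = 0 m/s².
Constant speed: t = d/v = 9/5.00 = 1.80 s

Phase 3 (decelerating): v₀ = 5.00 m/s, a = -2.1 m/s².
v = v₀ + at → t = (0 − 5.00) / -2.1 = 2.38 s
v² = v₀² + 2aΔx → Δx = (0² − 5.00²)/(2·-2.1) = 5.95 m
Total distance = 10.4 + 9.00 + 5.95 = 25.4 m

25.37 m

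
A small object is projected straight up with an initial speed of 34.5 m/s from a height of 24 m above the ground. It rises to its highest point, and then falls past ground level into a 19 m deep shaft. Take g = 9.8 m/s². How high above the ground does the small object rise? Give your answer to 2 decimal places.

84.73 m

Phase 1 (rising): v₀ = 34.5 m/s, a = -9.8 m/s².
v = v₀ + at → t = (0 − 34.5) / -9.8 = 3.52 s
v² = v₀² + 2aΔx → Δx = (0² − 34.5²)/(2·-9.8) = 60.7 m
Maximum height = 24 + 60.7 = 84.7 m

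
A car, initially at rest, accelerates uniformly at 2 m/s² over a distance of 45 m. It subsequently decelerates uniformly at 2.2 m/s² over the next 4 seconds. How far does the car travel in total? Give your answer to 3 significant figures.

Phase 1 (accelerating): v₀ = 0 m/s, a = 2 m/s².
v² = v₀² + 2aΔx = 0² + 2·2·45 = 180 → v = 13.4 m/s
t = (v − v₀)/a = (13.4 − 0)/2 = 6.71 s

Phase 2 (decelerating): v₀ = 13.4 m/s, a = -2.2 m/s².
v = v₀ + at = 13.4 + (-2.2)(4) = 4.62 m/s
Δx = v₀t + ½at² = 13.4·4 + 0.5·-2.2·4² = 36.1 m
Total distance = 45.0 + 36.1 = 81.1 m

81.1 m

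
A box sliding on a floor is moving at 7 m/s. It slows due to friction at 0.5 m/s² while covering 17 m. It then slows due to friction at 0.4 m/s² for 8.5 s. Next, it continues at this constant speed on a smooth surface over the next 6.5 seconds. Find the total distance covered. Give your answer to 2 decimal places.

65.30 m

Phase 1 (decelerating): v₀ = 7.00 m/s, a = -0.5 m/s².
v² = v₀² + 2aΔx = 7.00² + 2·-0.5·17 = 32.0 → v = 5.66 m/s
t = (v − v₀)/a = (5.66 − 7.00)/-0.5 = 2.69 s

Phase 2 (decelerating): v₀ = 5.66 m/s, a = -0.4 m/s².
v = v₀ + at = 5.66 + (-0.4)(8.5) = 2.26 m/s
Δx = v₀t + ½at² = 5.66·8.5 + 0.5·-0.4·8.5² = 33.6 m

Phase 3 (constant speed): v₀ = 2.26 m/s, a = 0 m/s².
v = v₀ + at = 2.26 + (0)(6.5) = 2.26 m/s
Δx = v₀t + ½at² = 2.26·6.5 + 0.5·0·6.5² = 14.7 m
Total distance = 17.0 + 33.6 + 14.7 = 65.3 m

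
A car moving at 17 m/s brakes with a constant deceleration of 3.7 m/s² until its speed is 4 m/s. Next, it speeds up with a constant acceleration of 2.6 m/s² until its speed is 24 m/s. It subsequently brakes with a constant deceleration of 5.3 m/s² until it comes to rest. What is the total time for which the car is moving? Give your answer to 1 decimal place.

Phase 1 (decelerating): v₀ = 17.0 m/s, a = -3.7 m/s².
v = v₀ + at → t = (4 − 17.0) / -3.7 = 3.51 s
v² = v₀² + 2aΔx → Δx = (4² − 17.0²)/(2·-3.7) = 36.9 m

Phase 2 (accelerating): v₀ = 4.00 m/s, a = 2.6 m/s².
v = v₀ + at → t = (24 − 4.00) / 2.6 = 7.69 s
v² = v₀² + 2aΔx → Δx = (24² − 4.00²)/(2·2.6) = 108 m

Phase 3 (decelerating): v₀ = 24.0 m/s, a = -5.3 m/s².
v = v₀ + at → t = (0 − 24.0) / -5.3 = 4.53 s
v² = v₀² + 2aΔx → Δx = (0² − 24.0²)/(2·-5.3) = 54.3 m
Total time = 3.51 + 7.69 + 4.53 = 15.7 s

15.7 s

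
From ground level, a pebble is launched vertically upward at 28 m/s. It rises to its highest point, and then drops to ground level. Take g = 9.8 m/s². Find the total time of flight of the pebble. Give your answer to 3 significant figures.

5.71 s

Phase 1 (rising): v₀ = 28.0 m/s, a = -9.8 m/s².
v = v₀ + at → t = (0 − 28.0) / -9.8 = 2.86 s
v² = v₀² + 2aΔx → Δx = (0² − 28.0²)/(2·-9.8) = 40.0 m

Phase 2 (falling): v₀ = 0 m/s, a = -9.8 m/s².
Falls 40.0 m from rest: t = √(2·40.0/9.8) = 2.86 s; v = g·t = 28.0 m/s.
Total time = 2.86 + 2.86 = 5.71 s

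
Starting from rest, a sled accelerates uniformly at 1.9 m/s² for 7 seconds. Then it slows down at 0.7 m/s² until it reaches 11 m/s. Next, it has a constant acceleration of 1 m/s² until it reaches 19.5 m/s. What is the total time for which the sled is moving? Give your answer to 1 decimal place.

18.8 s

Phase 1 (accelerating): v₀ = 0 m/s, a = 1.9 m/s².
v = v₀ + at = 0 + (1.9)(7) = 13.3 m/s
Δx = v₀t + ½at² = 0·7 + 0.5·1.9·7² = 46.5 m

Phase 2 (decelerating): v₀ = 13.3 m/s, a = -0.7 m/s².
v = v₀ + at → t = (11 − 13.3) / -0.7 = 3.29 s
v² = v₀² + 2aΔx → Δx = (11² − 13.3²)/(2·-0.7) = 39.9 m

Phase 3 (accelerating): v₀ = 11.0 m/s, a = 1 m/s².
v = v₀ + at → t = (19.5 − 11.0) / 1 = 8.50 s
v² = v₀² + 2aΔx → Δx = (19.5² − 11.0²)/(2·1) = 130 m
Total time = 7.00 + 3.29 + 8.50 = 18.8 s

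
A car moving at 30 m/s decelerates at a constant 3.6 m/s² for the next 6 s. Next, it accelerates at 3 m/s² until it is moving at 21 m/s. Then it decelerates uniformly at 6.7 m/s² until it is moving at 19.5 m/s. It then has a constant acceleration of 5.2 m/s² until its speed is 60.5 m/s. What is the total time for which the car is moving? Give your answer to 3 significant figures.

Phase 1 (decelerating): v₀ = 30.0 m/s, a = -3.6 m/s².
v = v₀ + at = 30.0 + (-3.6)(6) = 8.40 m/s
Δx = v₀t + ½at² = 30.0·6 + 0.5·-3.6·6² = 115 m

Phase 2 (accelerating): v₀ = 8.40 m/s, a = 3 m/s².
v = v₀ + at → t = (21 − 8.40) / 3 = 4.20 s
v² = v₀² + 2aΔx → Δx = (21² − 8.40²)/(2·3) = 61.7 m

Phase 3 (decelerating): v₀ = 21.0 m/s, a = -6.7 m/s².
v = v₀ + at → t = (19.5 − 21.0) / -6.7 = 0.224 s
v² = v₀² + 2aΔx → Δx = (19.5² − 21.0²)/(2·-6.7) = 4.53 m

Phase 4 (accelerating): v₀ = 19.5 m/s, a = 5.2 m/s².
v = v₀ + at → t = (60.5 − 19.5) / 5.2 = 7.88 s
v² = v₀² + 2aΔx → Δx = (60.5² − 19.5²)/(2·5.2) = 315 m
Total time = 6.00 + 4.20 + 0.224 + 7.88 = 18.3 s

18.3 s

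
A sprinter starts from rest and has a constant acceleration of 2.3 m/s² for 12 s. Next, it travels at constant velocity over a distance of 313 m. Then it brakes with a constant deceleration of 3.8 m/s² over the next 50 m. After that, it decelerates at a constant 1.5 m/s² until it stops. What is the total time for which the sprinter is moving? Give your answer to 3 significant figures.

38.5 s

Phase 1 (accelerating): v₀ = 0 m/s, a = 2.3 m/s².
v = v₀ + at = 0 + (2.3)(12) = 27.6 m/s
Δx = v₀t + ½at² = 0·12 + 0.5·2.3·12² = 166 m

Phase 2 (constant speed): v₀ = 27.6 m/s, a = 0 m/s².
Constant speed: t = d/v = 313/27.6 = 11.3 s

Phase 3 (decelerating): v₀ = 27.6 m/s, a = -3.8 m/s².
v² = v₀² + 2aΔx = 27.6² + 2·-3.8·50 = 382 → v = 19.5 m/s
t = (v − v₀)/a = (19.5 − 27.6)/-3.8 = 2.12 s

Phase 4 (decelerating): v₀ = 19.5 m/s, a = -1.5 m/s².
v = v₀ + at → t = (0 − 19.5) / -1.5 = 13.0 s
v² = v₀² + 2aΔx → Δx = (0² − 19.5²)/(2·-1.5) = 127 m
Total time = 12.0 + 11.3 + 2.12 + 13.0 = 38.5 s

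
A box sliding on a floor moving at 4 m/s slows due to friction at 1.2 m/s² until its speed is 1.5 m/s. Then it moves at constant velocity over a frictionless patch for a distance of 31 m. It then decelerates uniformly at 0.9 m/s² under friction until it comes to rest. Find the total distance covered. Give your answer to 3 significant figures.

Phase 1 (decelerating): v₀ = 4.00 m/s, a = -1.2 m/s².
v = v₀ + at → t = (1.5 − 4.00) / -1.2 = 2.08 s
v² = v₀² + 2aΔx → Δx = (1.5² − 4.00²)/(2·-1.2) = 5.73 m

Phase 2 (constant speed): v₀ = 1.50 m/s, a = 0 m/s².
Constant speed: t = d/v = 31/1.50 = 20.7 s

Phase 3 (decelerating): v₀ = 1.50 m/s, a = -0.9 m/s².
v = v₀ + at → t = (0 − 1.50) / -0.9 = 1.67 s
v² = v₀² + 2aΔx → Δx = (0² − 1.50²)/(2·-0.9) = 1.25 m
Total distance = 5.73 + 31.0 + 1.25 = 38.0 m

38.0 m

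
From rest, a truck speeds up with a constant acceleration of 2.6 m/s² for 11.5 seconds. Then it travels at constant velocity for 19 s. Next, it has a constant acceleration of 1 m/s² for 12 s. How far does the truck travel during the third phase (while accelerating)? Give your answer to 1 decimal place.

Phase 1 (accelerating): v₀ = 0 m/s, a = 2.6 m/s².
v = v₀ + at = 0 + (2.6)(11.5) = 29.9 m/s
Δx = v₀t + ½at² = 0·11.5 + 0.5·2.6·11.5² = 172 m

Phase 2 (constant speed): v₀ = 29.9 m/s, a = 0 m/s².
v = v₀ + at = 29.9 + (0)(19) = 29.9 m/s
Δx = v₀t + ½at² = 29.9·19 + 0.5·0·19² = 568 m

Phase 3 (accelerating): v₀ = 29.9 m/s, a = 1 m/s².
v = v₀ + at = 29.9 + (1)(12) = 41.9 m/s
Δx = v₀t + ½at² = 29.9·12 + 0.5·1·12² = 431 m
Distance in phase 3 = 431 m

430.8 m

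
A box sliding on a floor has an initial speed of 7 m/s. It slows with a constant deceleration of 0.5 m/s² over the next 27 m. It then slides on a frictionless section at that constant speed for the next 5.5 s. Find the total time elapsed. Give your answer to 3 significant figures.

Phase 1 (decelerating): v₀ = 7.00 m/s, a = -0.5 m/s².
v² = v₀² + 2aΔx = 7.00² + 2·-0.5·27 = 22.0 → v = 4.69 m/s
t = (v − v₀)/a = (4.69 − 7.00)/-0.5 = 4.62 s

Phase 2 (constant speed): v₀ = 4.69 m/s, a = 0 m/s².
v = v₀ + at = 4.69 + (0)(5.5) = 4.69 m/s
Δx = v₀t + ½at² = 4.69·5.5 + 0.5·0·5.5² = 25.8 m
Total time = 4.62 + 5.50 = 10.1 s

10.1 s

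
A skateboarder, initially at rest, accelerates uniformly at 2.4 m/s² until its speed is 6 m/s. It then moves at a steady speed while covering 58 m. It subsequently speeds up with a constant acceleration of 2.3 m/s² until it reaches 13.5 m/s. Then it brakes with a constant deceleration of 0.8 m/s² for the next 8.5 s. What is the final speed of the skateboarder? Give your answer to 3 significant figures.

Phase 1 (accelerating): v₀ = 0 m/s, a = 2.4 m/s².
v = v₀ + at → t = (6 − 0) / 2.4 = 2.50 s
v² = v₀² + 2aΔx → Δx = (6² − 0²)/(2·2.4) = 7.50 m

Phase 2 (constant speed): v₀ = 6.00 m/s, a = 0 m/s².
Constant speed: t = d/v = 58/6.00 = 9.67 s

Phase 3 (accelerating): v₀ = 6.00 m/s, a = 2.3 m/s².
v = v₀ + at → t = (13.5 − 6.00) / 2.3 = 3.26 s
v² = v₀² + 2aΔx → Δx = (13.5² − 6.00²)/(2·2.3) = 31.8 m

Phase 4 (decelerating): v₀ = 13.5 m/s, a = -0.8 m/s².
v = v₀ + at = 13.5 + (-0.8)(8.5) = 6.70 m/s
Δx = v₀t + ½at² = 13.5·8.5 + 0.5·-0.8·8.5² = 85.8 m
Final speed = 6.70 m/s

6.70 m/s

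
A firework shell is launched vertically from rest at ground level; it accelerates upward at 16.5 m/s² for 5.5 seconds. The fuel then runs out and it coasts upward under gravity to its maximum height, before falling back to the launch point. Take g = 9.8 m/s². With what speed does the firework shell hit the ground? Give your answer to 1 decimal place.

114.6 m/s

Phase 1 (powered ascent): v₀ = 0 m/s, a = 16.5 m/s².
v = v₀ + at = 0 + (16.5)(5.5) = 90.8 m/s
Δx = v₀t + ½at² = 0·5.5 + 0.5·16.5·5.5² = 250 m

Phase 2 (coasting upward): v₀ = 90.8 m/s, a = -9.8 m/s².
v = v₀ + at → t = (0 − 90.8) / -9.8 = 9.26 s
v² = v₀² + 2aΔx → Δx = (0² − 90.8²)/(2·-9.8) = 420 m

Phase 3 (free fall): v₀ = 0 m/s, a = -9.8 m/s².
Falls 670 m from rest: t = √(2·670/9.8) = 11.7 s; v = g·t = 115 m/s.
Impact speed = 115 m/s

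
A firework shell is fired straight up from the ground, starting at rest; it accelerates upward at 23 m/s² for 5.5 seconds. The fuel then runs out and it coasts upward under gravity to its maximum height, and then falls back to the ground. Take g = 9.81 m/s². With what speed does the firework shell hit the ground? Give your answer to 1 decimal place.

151.1 m/s

Phase 1 (powered ascent): v₀ = 0 m/s, a = 23 m/s².
v = v₀ + at = 0 + (23)(5.5) = 126 m/s
Δx = v₀t + ½at² = 0·5.5 + 0.5·23·5.5² = 348 m

Phase 2 (coasting upward): v₀ = 126 m/s, a = -9.81 m/s².
v = v₀ + at → t = (0 − 126) / -9.81 = 12.9 s
v² = v₀² + 2aΔx → Δx = (0² − 126²)/(2·-9.81) = 816 m

Phase 3 (free fall): v₀ = 0 m/s, a = -9.81 m/s².
Falls 1160 m from rest: t = √(2·1160/9.81) = 15.4 s; v = g·t = 151 m/s.
Impact speed = 151 m/s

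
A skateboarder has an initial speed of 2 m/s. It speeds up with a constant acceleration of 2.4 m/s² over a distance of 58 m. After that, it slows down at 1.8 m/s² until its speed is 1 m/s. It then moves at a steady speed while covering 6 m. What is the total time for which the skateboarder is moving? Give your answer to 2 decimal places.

Phase 1 (accelerating): v₀ = 2.00 m/s, a = 2.4 m/s².
v² = v₀² + 2aΔx = 2.00² + 2·2.4·58 = 282 → v = 16.8 m/s
t = (v − v₀)/a = (16.8 − 2.00)/2.4 = 6.17 s

Phase 2 (decelerating): v₀ = 16.8 m/s, a = -1.8 m/s².
v = v₀ + at → t = (1 − 16.8) / -1.8 = 8.78 s
v² = v₀² + 2aΔx → Δx = (1² − 16.8²)/(2·-1.8) = 78.2 m

Phase 3 (constant speed): v₀ = 1.00 m/s, a = 0 m/s².
Constant speed: t = d/v = 6/1.00 = 6.00 s
Total time = 6.17 + 8.78 + 6.00 = 20.9 s

20.95 s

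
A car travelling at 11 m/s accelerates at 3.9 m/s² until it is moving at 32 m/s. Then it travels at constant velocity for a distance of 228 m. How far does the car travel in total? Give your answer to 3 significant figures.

344 m

Phase 1 (accelerating): v₀ = 11.0 m/s, a = 3.9 m/s².
v = v₀ + at → t = (32 − 11.0) / 3.9 = 5.38 s
v² = v₀² + 2aΔx → Δx = (32² − 11.0²)/(2·3.9) = 116 m

Phase 2 (constant speed): v₀ = 32.0 m/s, a = 0 m/s².
Constant speed: t = d/v = 228/32.0 = 7.12 s
Total distance = 116 + 228 = 344 m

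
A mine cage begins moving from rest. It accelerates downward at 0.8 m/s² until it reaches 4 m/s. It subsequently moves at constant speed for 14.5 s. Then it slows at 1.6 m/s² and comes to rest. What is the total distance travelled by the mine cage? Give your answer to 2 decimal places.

73.00 m

Phase 1 (accelerating): v₀ = 0 m/s, a = 0.8 m/s².
v = v₀ + at → t = (4 − 0) / 0.8 = 5.00 s
v² = v₀² + 2aΔx → Δx = (4² − 0²)/(2·0.8) = 10.0 m

Phase 2 (constant speed): v₀ = 4.00 m/s, a = 0 m/s².
v = v₀ + at = 4.00 + (0)(14.5) = 4.00 m/s
Δx = v₀t + ½at² = 4.00·14.5 + 0.5·0·14.5² = 58.0 m

Phase 3 (decelerating): v₀ = 4.00 m/s, a = -1.6 m/s².
v = v₀ + at → t = (0 − 4.00) / -1.6 = 2.50 s
v² = v₀² + 2aΔx → Δx = (0² − 4.00²)/(2·-1.6) = 5.00 m
Total distance = 10.0 + 58.0 + 5.00 = 73.0 m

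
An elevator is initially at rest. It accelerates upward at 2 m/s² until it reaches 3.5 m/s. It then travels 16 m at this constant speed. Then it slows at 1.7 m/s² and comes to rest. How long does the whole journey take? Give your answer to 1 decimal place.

8.4 s

Phase 1 (accelerating): v₀ = 0 m/s, a = 2 m/s².
v = v₀ + at → t = (3.5 − 0) / 2 = 1.75 s
v² = v₀² + 2aΔx → Δx = (3.5² − 0²)/(2·2) = 3.06 m

Phase 2 (constant speed): v₀ = 3.50 m/s, a = 0 m/s².
Constant speed: t = d/v = 16/3.50 = 4.57 s

Phase 3 (decelerating): v₀ = 3.50 m/s, a = -1.7 m/s².
v = v₀ + at → t = (0 − 3.50) / -1.7 = 2.06 s
v² = v₀² + 2aΔx → Δx = (0² − 3.50²)/(2·-1.7) = 3.60 m
Total time = 1.75 + 4.57 + 2.06 = 8.38 s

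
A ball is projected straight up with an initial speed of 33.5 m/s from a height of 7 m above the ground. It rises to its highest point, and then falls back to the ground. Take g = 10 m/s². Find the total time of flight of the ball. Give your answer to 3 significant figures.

Phase 1 (rising): v₀ = 33.5 m/s, a = -10 m/s².
v = v₀ + at → t = (0 − 33.5) / -10 = 3.35 s
v² = v₀² + 2aΔx → Δx = (0² − 33.5²)/(2·-10) = 56.1 m

Phase 2 (falling): v₀ = 0 m/s, a = -10 m/s².
Falls 63.1 m from rest: t = √(2·63.1/10) = 3.55 s; v = g·t = 35.5 m/s.
Total time = 3.35 + 3.55 = 6.90 s

6.90 s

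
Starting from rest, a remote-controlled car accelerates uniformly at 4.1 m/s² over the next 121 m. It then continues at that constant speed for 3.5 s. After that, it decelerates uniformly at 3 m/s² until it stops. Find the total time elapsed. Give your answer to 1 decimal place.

21.7 s

Phase 1 (accelerating): v₀ = 0 m/s, a = 4.1 m/s².
v² = v₀² + 2aΔx = 0² + 2·4.1·121 = 992 → v = 31.5 m/s
t = (v − v₀)/a = (31.5 − 0)/4.1 = 7.68 s

Phase 2 (constant speed): v₀ = 31.5 m/s, a = 0 m/s².
v = v₀ + at = 31.5 + (0)(3.5) = 31.5 m/s
Δx = v₀t + ½at² = 31.5·3.5 + 0.5·0·3.5² = 110 m

Phase 3 (decelerating): v₀ = 31.5 m/s, a = -3 m/s².
v = v₀ + at → t = (0 − 31.5) / -3 = 10.5 s
v² = v₀² + 2aΔx → Δx = (0² − 31.5²)/(2·-3) = 165 m
Total time = 7.68 + 3.50 + 10.5 = 21.7 s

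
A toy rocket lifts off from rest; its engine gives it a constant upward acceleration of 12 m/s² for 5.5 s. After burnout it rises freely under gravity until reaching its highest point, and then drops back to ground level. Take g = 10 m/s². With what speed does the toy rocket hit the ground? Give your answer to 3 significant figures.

89.4 m/s

Phase 1 (powered ascent): v₀ = 0 m/s, a = 12 m/s².
v = v₀ + at = 0 + (12)(5.5) = 66.0 m/s
Δx = v₀t + ½at² = 0·5.5 + 0.5·12·5.5² = 182 m

Phase 2 (coasting upward): v₀ = 66.0 m/s, a = -10 m/s².
v = v₀ + at → t = (0 − 66.0) / -10 = 6.60 s
v² = v₀² + 2aΔx → Δx = (0² − 66.0²)/(2·-10) = 218 m

Phase 3 (free fall): v₀ = 0 m/s, a = -10 m/s².
Falls 399 m from rest: t = √(2·399/10) = 8.94 s; v = g·t = 89.4 m/s.
Impact speed = 89.4 m/s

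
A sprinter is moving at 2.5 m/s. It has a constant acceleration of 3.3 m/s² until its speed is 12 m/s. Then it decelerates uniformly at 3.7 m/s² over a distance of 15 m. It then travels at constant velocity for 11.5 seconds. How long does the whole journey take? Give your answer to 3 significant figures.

Phase 1 (accelerating): v₀ = 2.50 m/s, a = 3.3 m/s².
v = v₀ + at → t = (12 − 2.50) / 3.3 = 2.88 s
v² = v₀² + 2aΔx → Δx = (12² − 2.50²)/(2·3.3) = 20.9 m

Phase 2 (decelerating): v₀ = 12.0 m/s, a = -3.7 m/s².
v² = v₀² + 2aΔx = 12.0² + 2·-3.7·15 = 33.0 → v = 5.74 m/s
t = (v − v₀)/a = (5.74 − 12.0)/-3.7 = 1.69 s

Phase 3 (constant speed): v₀ = 5.74 m/s, a = 0 m/s².
v = v₀ + at = 5.74 + (0)(11.5) = 5.74 m/s
Δx = v₀t + ½at² = 5.74·11.5 + 0.5·0·11.5² = 66.1 m
Total time = 2.88 + 1.69 + 11.5 = 16.1 s

16.1 s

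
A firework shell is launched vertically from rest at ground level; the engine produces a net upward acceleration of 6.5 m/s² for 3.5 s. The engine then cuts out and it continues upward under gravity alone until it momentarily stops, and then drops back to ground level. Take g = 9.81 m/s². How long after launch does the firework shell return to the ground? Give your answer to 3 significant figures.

9.49 s

Phase 1 (powered ascent): v₀ = 0 m/s, a = 6.5 m/s².
v = v₀ + at = 0 + (6.5)(3.5) = 22.8 m/s
Δx = v₀t + ½at² = 0·3.5 + 0.5·6.5·3.5² = 39.8 m

Phase 2 (coasting upward): v₀ = 22.8 m/s, a = -9.81 m/s².
v = v₀ + at → t = (0 − 22.8) / -9.81 = 2.32 s
v² = v₀² + 2aΔx → Δx = (0² − 22.8²)/(2·-9.81) = 26.4 m

Phase 3 (free fall): v₀ = 0 m/s, a = -9.81 m/s².
Falls 66.2 m from rest: t = √(2·66.2/9.81) = 3.67 s; v = g·t = 36.0 m/s.
Total time = 3.50 + 2.32 + 3.67 = 9.49 s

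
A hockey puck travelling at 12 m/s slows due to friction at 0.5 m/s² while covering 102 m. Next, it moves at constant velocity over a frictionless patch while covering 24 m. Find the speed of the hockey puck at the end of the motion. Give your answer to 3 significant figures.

Phase 1 (decelerating): v₀ = 12.0 m/s, a = -0.5 m/s².
v² = v₀² + 2aΔx = 12.0² + 2·-0.5·102 = 42.0 → v = 6.48 m/s
t = (v − v₀)/a = (6.48 − 12.0)/-0.5 = 11.0 s

Phase 2 (constant speed): v₀ = 6.48 m/s, a = 0 m/s².
Constant speed: t = d/v = 24/6.48 = 3.70 s
Final speed = 6.48 m/s

6.48 m/s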